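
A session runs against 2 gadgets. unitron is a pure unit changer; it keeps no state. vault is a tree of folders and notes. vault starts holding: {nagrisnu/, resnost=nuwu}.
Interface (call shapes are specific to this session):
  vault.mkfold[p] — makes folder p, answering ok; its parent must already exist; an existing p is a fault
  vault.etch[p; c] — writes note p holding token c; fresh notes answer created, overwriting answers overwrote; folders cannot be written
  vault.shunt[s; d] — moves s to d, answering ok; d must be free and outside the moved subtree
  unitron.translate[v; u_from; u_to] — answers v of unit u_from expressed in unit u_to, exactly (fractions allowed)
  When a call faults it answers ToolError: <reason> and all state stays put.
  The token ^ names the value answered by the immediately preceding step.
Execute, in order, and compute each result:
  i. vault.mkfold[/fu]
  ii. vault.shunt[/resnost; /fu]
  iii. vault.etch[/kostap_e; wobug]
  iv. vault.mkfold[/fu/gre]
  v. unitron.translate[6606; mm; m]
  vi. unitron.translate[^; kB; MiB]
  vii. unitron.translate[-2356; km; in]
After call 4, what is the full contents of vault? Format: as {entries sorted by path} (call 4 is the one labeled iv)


Answer: {fu/, fu/gre/, kostap_e=wobug, nagrisnu/, resnost=nuwu}

Derivation:
Step: vault.mkfold[p='/fu']
Result: ok
Step: vault.shunt[s='/resnost'; d='/fu']
Result: ToolError: exists
Step: vault.etch[p='/kostap_e'; c='wobug']
Result: created
Step: vault.mkfold[p='/fu/gre']
Result: ok
Step: unitron.translate[v='6606'; u_from='mm'; u_to='m']
Result: 3303/500
Step: unitron.translate[v='^'; u_from='kB'; u_to='MiB']
Result: 3303/524288
Step: unitron.translate[v='-2356'; u_from='km'; u_to='in']
Result: -11780000000/127


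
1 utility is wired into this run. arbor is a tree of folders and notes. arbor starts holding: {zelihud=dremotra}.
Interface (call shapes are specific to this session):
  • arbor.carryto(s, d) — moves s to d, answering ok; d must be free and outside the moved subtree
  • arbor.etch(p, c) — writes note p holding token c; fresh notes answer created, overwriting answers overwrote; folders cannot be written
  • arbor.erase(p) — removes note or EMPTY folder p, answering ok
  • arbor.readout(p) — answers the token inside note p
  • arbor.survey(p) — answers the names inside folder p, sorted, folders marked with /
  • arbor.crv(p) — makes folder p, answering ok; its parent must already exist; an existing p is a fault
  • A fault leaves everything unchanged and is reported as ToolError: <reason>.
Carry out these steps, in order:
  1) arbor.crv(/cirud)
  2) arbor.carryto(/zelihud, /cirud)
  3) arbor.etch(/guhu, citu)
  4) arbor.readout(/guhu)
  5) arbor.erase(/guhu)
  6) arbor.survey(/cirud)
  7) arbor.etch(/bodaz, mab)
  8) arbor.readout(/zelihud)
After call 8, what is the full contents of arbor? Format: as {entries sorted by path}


Answer: {bodaz=mab, cirud/, zelihud=dremotra}

Derivation:
==> arbor.crv(p=/cirud)
<== ok
==> arbor.carryto(s=/zelihud, d=/cirud)
<== ToolError: exists
==> arbor.etch(p=/guhu, c=citu)
<== created
==> arbor.readout(p=/guhu)
<== citu
==> arbor.erase(p=/guhu)
<== ok
==> arbor.survey(p=/cirud)
<== []
==> arbor.etch(p=/bodaz, c=mab)
<== created
==> arbor.readout(p=/zelihud)
<== dremotra


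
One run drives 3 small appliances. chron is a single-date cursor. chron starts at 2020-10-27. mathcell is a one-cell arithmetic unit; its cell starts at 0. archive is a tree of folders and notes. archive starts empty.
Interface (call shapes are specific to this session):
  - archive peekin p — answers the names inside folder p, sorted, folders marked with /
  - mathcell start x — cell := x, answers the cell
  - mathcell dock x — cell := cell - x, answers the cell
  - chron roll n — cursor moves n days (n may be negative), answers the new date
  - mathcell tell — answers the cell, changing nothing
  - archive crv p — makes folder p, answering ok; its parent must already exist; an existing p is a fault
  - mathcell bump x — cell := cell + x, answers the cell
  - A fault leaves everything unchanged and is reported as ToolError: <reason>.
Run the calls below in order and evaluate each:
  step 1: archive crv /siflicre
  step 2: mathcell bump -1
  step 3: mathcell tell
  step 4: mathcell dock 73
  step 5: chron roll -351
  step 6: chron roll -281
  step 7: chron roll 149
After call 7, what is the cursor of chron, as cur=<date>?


Answer: cur=2019-07-02

Derivation:
I invoke archive crv with /siflicre, and see ok.
Now I run mathcell bump with -1, and observe -1.
I try mathcell tell, giving -1.
I call mathcell dock with 73, yielding -74.
I call chron roll with -351: 2019-11-11.
I use chron roll with -281, which returns 2019-02-03.
Invoking chron roll with 149, → 2019-07-02.


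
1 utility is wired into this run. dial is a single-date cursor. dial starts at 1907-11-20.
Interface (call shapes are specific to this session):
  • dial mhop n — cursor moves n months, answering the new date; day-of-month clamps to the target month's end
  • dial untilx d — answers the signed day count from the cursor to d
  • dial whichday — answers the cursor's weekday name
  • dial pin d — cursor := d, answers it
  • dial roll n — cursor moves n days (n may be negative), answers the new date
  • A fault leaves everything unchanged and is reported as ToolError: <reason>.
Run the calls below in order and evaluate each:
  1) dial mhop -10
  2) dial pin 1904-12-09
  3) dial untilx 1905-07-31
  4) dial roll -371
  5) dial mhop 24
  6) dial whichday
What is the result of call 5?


·→ dial mhop(n=-10)
·← 1907-01-20
·→ dial pin(d=1904-12-09)
·← 1904-12-09
·→ dial untilx(d=1905-07-31)
·← 234
·→ dial roll(n=-371)
·← 1903-12-04
·→ dial mhop(n=24)
·← 1905-12-04
·→ dial whichday()
·← Monday

Answer: 1905-12-04


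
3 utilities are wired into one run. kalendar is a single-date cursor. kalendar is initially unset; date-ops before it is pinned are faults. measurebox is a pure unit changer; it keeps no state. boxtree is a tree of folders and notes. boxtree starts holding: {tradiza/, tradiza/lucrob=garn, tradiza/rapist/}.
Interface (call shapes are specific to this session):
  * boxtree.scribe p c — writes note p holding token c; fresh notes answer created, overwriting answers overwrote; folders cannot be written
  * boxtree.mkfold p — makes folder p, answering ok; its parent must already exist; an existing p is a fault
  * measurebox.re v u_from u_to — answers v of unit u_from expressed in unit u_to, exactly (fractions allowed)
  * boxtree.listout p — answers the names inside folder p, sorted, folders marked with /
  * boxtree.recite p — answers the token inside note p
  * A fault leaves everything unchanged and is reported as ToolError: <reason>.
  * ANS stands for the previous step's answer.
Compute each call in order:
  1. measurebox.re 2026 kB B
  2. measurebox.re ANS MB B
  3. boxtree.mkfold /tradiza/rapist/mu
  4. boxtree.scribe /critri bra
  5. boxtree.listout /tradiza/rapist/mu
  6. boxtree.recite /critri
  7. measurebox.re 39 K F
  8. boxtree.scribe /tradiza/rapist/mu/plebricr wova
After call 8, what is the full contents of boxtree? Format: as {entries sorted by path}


// measurebox.re(v: 2026, u_from: kB, u_to: B) ~> 2026000
// measurebox.re(v: ANS, u_from: MB, u_to: B) ~> 2026000000000
// boxtree.mkfold(p: /tradiza/rapist/mu) ~> ok
// boxtree.scribe(p: /critri, c: bra) ~> created
// boxtree.listout(p: /tradiza/rapist/mu) ~> []
// boxtree.recite(p: /critri) ~> bra
// measurebox.re(v: 39, u_from: K, u_to: F) ~> -38947/100
// boxtree.scribe(p: /tradiza/rapist/mu/plebricr, c: wova) ~> created

Answer: {critri=bra, tradiza/, tradiza/lucrob=garn, tradiza/rapist/, tradiza/rapist/mu/, tradiza/rapist/mu/plebricr=wova}


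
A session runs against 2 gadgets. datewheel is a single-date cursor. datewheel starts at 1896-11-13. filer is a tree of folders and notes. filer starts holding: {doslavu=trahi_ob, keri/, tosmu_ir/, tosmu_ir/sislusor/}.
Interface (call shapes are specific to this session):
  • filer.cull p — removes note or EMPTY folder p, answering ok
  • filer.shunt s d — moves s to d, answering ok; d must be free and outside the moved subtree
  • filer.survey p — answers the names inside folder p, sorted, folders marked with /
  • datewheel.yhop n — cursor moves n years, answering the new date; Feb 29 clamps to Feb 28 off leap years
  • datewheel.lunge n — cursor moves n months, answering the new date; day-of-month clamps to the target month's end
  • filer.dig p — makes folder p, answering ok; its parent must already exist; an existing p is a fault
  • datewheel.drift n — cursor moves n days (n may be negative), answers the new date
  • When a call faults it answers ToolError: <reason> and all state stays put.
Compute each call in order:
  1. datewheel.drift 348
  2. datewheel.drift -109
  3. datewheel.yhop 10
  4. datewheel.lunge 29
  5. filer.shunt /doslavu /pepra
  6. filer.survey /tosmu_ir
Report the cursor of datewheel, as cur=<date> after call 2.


Act: datewheel.drift[n='348']
Obs: 1897-10-27
Act: datewheel.drift[n='-109']
Obs: 1897-07-10
Act: datewheel.yhop[n='10']
Obs: 1907-07-10
Act: datewheel.lunge[n='29']
Obs: 1909-12-10
Act: filer.shunt[s='/doslavu'; d='/pepra']
Obs: ok
Act: filer.survey[p='/tosmu_ir']
Obs: [sislusor/]

Answer: cur=1897-07-10


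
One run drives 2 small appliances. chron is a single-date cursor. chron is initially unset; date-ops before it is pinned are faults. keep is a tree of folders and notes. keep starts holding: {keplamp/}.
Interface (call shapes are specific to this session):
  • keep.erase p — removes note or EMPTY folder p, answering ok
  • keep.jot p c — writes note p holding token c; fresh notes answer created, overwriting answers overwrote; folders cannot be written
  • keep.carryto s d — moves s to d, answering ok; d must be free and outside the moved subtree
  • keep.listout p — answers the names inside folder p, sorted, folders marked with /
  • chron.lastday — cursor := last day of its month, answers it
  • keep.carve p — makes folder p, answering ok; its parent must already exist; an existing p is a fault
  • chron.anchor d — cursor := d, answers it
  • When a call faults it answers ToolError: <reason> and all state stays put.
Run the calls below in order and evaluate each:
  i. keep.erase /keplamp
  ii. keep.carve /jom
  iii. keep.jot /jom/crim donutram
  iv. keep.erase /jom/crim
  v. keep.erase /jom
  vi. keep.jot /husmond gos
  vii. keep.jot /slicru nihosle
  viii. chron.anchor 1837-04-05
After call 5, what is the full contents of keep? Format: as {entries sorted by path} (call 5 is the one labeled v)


Then keep.erase(p→/keplamp), and get ok.
Next I call keep.carve(p→/jom), → ok.
Invoking keep.jot(p→/jom/crim, c→donutram), giving created.
Now I run keep.erase(p→/jom/crim): ok.
Invoking keep.erase(p→/jom), and observe ok.
Invoking keep.jot(p→/husmond, c→gos), and get created.
I run keep.jot(p→/slicru, c→nihosle), and see created.
I try chron.anchor(d→1837-04-05), → 1837-04-05.

Answer: {}


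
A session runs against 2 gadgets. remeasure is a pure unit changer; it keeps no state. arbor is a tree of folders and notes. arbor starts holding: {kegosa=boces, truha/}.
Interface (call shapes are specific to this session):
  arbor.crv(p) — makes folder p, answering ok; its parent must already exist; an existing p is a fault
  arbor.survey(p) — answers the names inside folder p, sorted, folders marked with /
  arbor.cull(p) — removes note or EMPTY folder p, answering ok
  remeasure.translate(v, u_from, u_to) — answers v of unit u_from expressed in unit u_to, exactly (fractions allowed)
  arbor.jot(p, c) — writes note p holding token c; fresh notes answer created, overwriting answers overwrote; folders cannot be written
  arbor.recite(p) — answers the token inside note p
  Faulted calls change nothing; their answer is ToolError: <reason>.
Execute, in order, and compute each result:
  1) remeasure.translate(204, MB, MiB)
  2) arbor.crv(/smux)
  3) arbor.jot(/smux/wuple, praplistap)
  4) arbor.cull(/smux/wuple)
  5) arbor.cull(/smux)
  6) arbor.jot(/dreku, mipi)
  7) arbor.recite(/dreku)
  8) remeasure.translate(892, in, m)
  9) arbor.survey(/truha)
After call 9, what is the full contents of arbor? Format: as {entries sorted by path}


Answer: {dreku=mipi, kegosa=boces, truha/}

Derivation:
> remeasure.translate v=204 u_from=MB u_to=MiB
:: 796875/4096
> arbor.crv p=/smux
:: ok
> arbor.jot p=/smux/wuple c=praplistap
:: created
> arbor.cull p=/smux/wuple
:: ok
> arbor.cull p=/smux
:: ok
> arbor.jot p=/dreku c=mipi
:: created
> arbor.recite p=/dreku
:: mipi
> remeasure.translate v=892 u_from=in u_to=m
:: 28321/1250
> arbor.survey p=/truha
:: []


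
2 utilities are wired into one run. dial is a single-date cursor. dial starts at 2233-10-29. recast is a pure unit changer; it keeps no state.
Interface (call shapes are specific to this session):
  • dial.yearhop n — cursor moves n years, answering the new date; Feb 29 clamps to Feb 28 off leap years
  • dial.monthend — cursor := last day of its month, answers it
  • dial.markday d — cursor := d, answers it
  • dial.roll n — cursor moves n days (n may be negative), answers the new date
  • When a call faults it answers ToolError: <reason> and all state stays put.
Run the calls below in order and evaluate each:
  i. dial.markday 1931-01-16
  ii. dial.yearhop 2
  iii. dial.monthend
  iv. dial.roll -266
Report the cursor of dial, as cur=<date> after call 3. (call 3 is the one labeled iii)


CALL dial.markday[d: 1931-01-16]
RET  1931-01-16
CALL dial.yearhop[n: 2]
RET  1933-01-16
CALL dial.monthend[]
RET  1933-01-31
CALL dial.roll[n: -266]
RET  1932-05-10

Answer: cur=1933-01-31


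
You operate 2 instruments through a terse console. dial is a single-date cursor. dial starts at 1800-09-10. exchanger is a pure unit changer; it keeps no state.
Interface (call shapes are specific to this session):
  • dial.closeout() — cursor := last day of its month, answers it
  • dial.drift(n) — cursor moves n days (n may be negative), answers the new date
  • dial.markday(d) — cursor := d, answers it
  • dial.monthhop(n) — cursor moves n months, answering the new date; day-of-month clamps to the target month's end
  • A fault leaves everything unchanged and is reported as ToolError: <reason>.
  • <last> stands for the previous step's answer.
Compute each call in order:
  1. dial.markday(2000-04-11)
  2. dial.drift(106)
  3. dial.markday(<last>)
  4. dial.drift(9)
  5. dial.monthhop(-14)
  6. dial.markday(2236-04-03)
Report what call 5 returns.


CALL dial.markday[d='2000-04-11']
RET  2000-04-11
CALL dial.drift[n='106']
RET  2000-07-26
CALL dial.markday[d='<last>']
RET  2000-07-26
CALL dial.drift[n='9']
RET  2000-08-04
CALL dial.monthhop[n='-14']
RET  1999-06-04
CALL dial.markday[d='2236-04-03']
RET  2236-04-03

Answer: 1999-06-04


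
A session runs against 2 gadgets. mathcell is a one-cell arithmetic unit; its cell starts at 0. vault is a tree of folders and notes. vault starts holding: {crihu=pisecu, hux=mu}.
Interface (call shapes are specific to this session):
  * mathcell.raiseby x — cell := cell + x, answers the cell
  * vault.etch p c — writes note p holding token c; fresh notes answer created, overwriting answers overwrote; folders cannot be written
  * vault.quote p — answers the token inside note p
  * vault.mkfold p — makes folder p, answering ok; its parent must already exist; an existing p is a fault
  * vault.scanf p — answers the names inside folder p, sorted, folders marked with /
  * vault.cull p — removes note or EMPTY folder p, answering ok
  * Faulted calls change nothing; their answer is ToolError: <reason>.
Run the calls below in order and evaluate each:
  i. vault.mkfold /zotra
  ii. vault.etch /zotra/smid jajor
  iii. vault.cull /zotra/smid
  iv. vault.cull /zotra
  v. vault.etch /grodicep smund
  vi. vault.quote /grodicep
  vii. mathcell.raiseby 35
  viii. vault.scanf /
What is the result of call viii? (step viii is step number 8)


·→ vault.mkfold(/zotra)
·← ok
·→ vault.etch(/zotra/smid, jajor)
·← created
·→ vault.cull(/zotra/smid)
·← ok
·→ vault.cull(/zotra)
·← ok
·→ vault.etch(/grodicep, smund)
·← created
·→ vault.quote(/grodicep)
·← smund
·→ mathcell.raiseby(35)
·← 35
·→ vault.scanf(/)
·← [crihu, grodicep, hux]

Answer: [crihu, grodicep, hux]


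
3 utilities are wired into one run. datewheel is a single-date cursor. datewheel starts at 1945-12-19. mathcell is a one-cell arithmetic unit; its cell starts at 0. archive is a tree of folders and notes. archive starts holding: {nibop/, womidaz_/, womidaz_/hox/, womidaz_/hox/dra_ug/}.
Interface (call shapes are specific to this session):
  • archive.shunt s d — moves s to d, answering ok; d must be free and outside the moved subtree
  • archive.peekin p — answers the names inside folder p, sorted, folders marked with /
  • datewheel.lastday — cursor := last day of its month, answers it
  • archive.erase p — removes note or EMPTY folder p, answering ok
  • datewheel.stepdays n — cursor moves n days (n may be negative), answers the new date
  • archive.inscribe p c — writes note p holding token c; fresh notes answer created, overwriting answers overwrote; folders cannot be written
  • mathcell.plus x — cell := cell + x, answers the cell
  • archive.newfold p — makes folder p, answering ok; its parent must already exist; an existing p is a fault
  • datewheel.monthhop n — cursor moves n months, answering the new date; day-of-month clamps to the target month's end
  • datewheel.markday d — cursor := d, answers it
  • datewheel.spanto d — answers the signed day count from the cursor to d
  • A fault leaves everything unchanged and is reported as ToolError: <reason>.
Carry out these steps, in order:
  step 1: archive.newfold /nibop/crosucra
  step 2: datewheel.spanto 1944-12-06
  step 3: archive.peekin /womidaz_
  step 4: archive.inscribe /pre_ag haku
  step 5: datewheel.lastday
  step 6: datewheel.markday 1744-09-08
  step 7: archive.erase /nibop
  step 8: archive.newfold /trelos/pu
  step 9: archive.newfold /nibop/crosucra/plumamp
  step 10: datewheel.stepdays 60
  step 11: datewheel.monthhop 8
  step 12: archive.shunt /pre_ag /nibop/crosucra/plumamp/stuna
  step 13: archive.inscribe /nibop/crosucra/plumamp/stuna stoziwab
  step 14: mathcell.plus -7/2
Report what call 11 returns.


Answer: 1745-07-07

Derivation:
Now I run newfold passing p=/nibop/crosucra, which returns ok.
Next I call spanto passing d=1944-12-06, giving -378.
I run peekin passing p=/womidaz_, and observe [hox/].
I run inscribe passing p=/pre_ag, c=haku, yielding created.
Then lastday, and see 1945-12-31.
Invoking markday passing d=1744-09-08: 1744-09-08.
I try erase passing p=/nibop: ToolError: not empty.
I run newfold passing p=/trelos/pu: ToolError: no parent.
I call newfold passing p=/nibop/crosucra/plumamp, and get ok.
Invoking stepdays passing n=60, — result: 1744-11-07.
Calling monthhop passing n=8, → 1745-07-07.
I use shunt passing s=/pre_ag, d=/nibop/crosucra/plumamp/stuna, — result: ok.
Calling inscribe passing p=/nibop/crosucra/plumamp/stuna, c=stoziwab, and see overwrote.
Calling plus passing x=-7/2, → -7/2.


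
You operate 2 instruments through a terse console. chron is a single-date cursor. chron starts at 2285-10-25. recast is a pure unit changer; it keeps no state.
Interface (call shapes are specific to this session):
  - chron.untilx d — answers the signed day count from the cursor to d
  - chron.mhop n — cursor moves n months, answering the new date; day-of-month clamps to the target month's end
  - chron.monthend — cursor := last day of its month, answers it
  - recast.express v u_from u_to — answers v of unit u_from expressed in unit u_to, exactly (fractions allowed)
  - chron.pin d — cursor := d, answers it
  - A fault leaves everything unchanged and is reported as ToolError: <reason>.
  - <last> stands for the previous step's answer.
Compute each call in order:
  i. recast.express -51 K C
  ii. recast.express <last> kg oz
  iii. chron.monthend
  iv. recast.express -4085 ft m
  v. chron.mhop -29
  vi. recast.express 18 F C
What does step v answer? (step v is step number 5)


// recast.express(v: -51, u_from: K, u_to: C) => -6483/20
// recast.express(v: <last>, u_from: kg, u_to: oz) => -518640000000/45359237
// chron.monthend() => 2285-10-31
// recast.express(v: -4085, u_from: ft, u_to: m) => -311277/250
// chron.mhop(n: -29) => 2283-05-31
// recast.express(v: 18, u_from: F, u_to: C) => -70/9

Answer: 2283-05-31


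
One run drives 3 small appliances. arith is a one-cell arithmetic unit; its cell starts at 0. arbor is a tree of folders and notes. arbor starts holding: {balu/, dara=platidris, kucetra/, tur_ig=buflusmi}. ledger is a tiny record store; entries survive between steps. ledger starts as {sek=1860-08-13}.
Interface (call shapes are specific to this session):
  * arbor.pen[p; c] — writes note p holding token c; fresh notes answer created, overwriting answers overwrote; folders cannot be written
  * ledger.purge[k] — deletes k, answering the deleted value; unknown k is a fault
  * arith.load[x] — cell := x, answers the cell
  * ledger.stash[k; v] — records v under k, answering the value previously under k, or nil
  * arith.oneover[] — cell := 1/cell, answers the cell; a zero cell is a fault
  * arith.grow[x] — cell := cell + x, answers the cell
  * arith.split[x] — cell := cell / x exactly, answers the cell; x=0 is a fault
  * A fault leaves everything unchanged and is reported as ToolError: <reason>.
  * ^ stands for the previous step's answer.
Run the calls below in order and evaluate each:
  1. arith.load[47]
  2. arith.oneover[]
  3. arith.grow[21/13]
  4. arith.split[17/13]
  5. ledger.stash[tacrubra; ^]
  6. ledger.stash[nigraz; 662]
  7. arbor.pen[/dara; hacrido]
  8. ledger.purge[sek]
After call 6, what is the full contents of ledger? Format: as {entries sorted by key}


Answer: {nigraz=662, sek=1860-08-13, tacrubra=1000/799}

Derivation:
$ arith.load x: 47
  47
$ arith.oneover
  1/47
$ arith.grow x: 21/13
  1000/611
$ arith.split x: 17/13
  1000/799
$ ledger.stash k: tacrubra v: ^
  nil
$ ledger.stash k: nigraz v: 662
  nil
$ arbor.pen p: /dara c: hacrido
  overwrote
$ ledger.purge k: sek
  1860-08-13


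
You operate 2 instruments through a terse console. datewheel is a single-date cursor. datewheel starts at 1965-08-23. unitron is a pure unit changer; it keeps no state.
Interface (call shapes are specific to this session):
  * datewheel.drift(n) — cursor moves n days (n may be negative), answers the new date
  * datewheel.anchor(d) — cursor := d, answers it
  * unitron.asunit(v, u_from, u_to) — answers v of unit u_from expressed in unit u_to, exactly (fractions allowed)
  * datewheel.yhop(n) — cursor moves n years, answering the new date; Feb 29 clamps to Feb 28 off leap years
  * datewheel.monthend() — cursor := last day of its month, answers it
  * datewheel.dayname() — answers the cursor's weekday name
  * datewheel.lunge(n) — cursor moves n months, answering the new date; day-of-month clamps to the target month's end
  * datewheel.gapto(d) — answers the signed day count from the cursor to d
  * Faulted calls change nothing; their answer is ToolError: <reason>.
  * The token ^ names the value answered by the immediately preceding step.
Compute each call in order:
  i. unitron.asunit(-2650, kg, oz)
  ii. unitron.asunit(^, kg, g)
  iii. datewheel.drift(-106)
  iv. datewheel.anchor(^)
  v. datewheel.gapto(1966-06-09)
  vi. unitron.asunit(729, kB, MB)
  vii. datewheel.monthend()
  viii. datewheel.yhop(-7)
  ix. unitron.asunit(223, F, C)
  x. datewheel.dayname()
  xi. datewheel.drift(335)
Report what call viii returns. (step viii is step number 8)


Answer: 1958-05-31

Derivation:
I invoke unitron.asunit passing v=-2650, u_from=kg, u_to=oz, and observe -4240000000000/45359237.
Now I run unitron.asunit passing v=^, u_from=kg, u_to=g, → -4240000000000000/45359237.
I run datewheel.drift passing n=-106, yielding 1965-05-09.
I use datewheel.anchor passing d=^, yielding 1965-05-09.
Invoking datewheel.gapto passing d=1966-06-09, yielding 396.
I run unitron.asunit passing v=729, u_from=kB, u_to=MB, and get 729/1000.
Now I run datewheel.monthend, and observe 1965-05-31.
Invoking datewheel.yhop passing n=-7, giving 1958-05-31.
I try unitron.asunit passing v=223, u_from=F, u_to=C: 955/9.
Calling datewheel.dayname(), giving Saturday.
Invoking datewheel.drift passing n=335, which returns 1959-05-01.


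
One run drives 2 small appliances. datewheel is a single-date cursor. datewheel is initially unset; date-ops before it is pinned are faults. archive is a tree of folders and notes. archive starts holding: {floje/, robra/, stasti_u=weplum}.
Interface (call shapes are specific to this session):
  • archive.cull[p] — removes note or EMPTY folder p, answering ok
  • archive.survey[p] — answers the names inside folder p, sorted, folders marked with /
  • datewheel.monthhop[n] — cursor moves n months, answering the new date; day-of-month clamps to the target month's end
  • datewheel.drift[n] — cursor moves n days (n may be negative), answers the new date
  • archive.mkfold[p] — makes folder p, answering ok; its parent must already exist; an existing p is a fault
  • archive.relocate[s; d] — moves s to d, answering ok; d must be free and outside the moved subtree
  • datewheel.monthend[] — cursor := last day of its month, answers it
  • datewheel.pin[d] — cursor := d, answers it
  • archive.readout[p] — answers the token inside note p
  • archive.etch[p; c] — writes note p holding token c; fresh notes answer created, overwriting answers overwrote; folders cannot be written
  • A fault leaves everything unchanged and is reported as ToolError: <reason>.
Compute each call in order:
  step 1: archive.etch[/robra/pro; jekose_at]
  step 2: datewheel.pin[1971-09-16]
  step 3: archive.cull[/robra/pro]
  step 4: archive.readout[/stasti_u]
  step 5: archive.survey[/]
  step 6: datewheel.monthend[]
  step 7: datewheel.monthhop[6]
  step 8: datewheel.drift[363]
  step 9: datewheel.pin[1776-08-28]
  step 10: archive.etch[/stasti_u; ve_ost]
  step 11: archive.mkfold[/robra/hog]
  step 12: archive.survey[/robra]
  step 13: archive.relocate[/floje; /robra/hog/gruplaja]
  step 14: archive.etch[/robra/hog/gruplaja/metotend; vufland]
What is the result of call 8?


Answer: 1973-03-28

Derivation:
Act: archive.etch[p='/robra/pro'; c='jekose_at']
Obs: created
Act: datewheel.pin[d='1971-09-16']
Obs: 1971-09-16
Act: archive.cull[p='/robra/pro']
Obs: ok
Act: archive.readout[p='/stasti_u']
Obs: weplum
Act: archive.survey[p='/']
Obs: [floje/, robra/, stasti_u]
Act: datewheel.monthend[]
Obs: 1971-09-30
Act: datewheel.monthhop[n='6']
Obs: 1972-03-30
Act: datewheel.drift[n='363']
Obs: 1973-03-28
Act: datewheel.pin[d='1776-08-28']
Obs: 1776-08-28
Act: archive.etch[p='/stasti_u'; c='ve_ost']
Obs: overwrote
Act: archive.mkfold[p='/robra/hog']
Obs: ok
Act: archive.survey[p='/robra']
Obs: [hog/]
Act: archive.relocate[s='/floje'; d='/robra/hog/gruplaja']
Obs: ok
Act: archive.etch[p='/robra/hog/gruplaja/metotend'; c='vufland']
Obs: created


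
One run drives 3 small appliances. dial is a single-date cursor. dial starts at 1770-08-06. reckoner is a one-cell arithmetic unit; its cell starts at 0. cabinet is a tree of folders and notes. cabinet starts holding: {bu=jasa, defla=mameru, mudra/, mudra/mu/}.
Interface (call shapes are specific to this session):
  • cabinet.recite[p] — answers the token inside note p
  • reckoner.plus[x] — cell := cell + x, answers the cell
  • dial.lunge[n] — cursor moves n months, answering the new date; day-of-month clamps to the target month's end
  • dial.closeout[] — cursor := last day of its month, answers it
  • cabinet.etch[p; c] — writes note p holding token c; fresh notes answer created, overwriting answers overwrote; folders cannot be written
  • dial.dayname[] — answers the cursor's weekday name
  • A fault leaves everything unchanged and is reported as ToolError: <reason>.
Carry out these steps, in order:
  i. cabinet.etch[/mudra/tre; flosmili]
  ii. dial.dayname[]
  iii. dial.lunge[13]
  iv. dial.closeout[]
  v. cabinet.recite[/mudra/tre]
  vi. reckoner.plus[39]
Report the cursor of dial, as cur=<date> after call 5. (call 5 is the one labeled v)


I run cabinet.etch(/mudra/tre, flosmili), → created.
Then dial.dayname(), and get Monday.
I run dial.lunge(13), yielding 1771-09-06.
Calling dial.closeout, and get 1771-09-30.
Invoking cabinet.recite(/mudra/tre), and see flosmili.
I invoke reckoner.plus(39), which returns 39.

Answer: cur=1771-09-30


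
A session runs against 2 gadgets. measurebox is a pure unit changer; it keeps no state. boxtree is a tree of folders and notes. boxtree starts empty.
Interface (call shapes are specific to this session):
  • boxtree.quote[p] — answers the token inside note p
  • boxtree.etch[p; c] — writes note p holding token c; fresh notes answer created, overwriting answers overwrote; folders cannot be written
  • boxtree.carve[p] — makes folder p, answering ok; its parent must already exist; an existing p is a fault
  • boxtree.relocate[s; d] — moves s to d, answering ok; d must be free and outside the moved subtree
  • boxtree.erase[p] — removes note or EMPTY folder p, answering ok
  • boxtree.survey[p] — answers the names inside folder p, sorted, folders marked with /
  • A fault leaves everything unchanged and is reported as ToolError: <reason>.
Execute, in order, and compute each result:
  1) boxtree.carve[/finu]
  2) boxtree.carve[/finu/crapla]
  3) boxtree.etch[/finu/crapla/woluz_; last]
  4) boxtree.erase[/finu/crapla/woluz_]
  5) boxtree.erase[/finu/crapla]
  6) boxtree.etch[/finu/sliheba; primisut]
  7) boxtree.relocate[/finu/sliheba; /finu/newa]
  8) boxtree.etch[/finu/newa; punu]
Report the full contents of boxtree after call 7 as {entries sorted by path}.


Answer: {finu/, finu/newa=primisut}

Derivation:
CALL carve[p→/finu]
RET  ok
CALL carve[p→/finu/crapla]
RET  ok
CALL etch[p→/finu/crapla/woluz_; c→last]
RET  created
CALL erase[p→/finu/crapla/woluz_]
RET  ok
CALL erase[p→/finu/crapla]
RET  ok
CALL etch[p→/finu/sliheba; c→primisut]
RET  created
CALL relocate[s→/finu/sliheba; d→/finu/newa]
RET  ok
CALL etch[p→/finu/newa; c→punu]
RET  overwrote


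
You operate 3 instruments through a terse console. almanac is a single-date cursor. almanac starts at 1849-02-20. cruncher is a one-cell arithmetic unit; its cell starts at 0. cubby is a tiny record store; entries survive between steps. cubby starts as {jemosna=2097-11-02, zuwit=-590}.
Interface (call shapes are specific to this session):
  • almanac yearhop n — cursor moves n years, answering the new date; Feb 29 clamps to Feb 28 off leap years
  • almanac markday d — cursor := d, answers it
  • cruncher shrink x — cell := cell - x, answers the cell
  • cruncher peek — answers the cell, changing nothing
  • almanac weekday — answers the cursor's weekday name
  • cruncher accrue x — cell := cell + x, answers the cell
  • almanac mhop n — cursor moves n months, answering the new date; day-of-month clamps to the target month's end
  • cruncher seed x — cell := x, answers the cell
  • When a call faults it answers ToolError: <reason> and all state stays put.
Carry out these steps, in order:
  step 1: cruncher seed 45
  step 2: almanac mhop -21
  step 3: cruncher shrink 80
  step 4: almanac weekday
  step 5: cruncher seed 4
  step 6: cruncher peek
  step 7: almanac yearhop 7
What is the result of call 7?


Answer: 1854-05-20

Derivation:
==> cruncher seed(45)
<== 45
==> almanac mhop(-21)
<== 1847-05-20
==> cruncher shrink(80)
<== -35
==> almanac weekday()
<== Thursday
==> cruncher seed(4)
<== 4
==> cruncher peek()
<== 4
==> almanac yearhop(7)
<== 1854-05-20


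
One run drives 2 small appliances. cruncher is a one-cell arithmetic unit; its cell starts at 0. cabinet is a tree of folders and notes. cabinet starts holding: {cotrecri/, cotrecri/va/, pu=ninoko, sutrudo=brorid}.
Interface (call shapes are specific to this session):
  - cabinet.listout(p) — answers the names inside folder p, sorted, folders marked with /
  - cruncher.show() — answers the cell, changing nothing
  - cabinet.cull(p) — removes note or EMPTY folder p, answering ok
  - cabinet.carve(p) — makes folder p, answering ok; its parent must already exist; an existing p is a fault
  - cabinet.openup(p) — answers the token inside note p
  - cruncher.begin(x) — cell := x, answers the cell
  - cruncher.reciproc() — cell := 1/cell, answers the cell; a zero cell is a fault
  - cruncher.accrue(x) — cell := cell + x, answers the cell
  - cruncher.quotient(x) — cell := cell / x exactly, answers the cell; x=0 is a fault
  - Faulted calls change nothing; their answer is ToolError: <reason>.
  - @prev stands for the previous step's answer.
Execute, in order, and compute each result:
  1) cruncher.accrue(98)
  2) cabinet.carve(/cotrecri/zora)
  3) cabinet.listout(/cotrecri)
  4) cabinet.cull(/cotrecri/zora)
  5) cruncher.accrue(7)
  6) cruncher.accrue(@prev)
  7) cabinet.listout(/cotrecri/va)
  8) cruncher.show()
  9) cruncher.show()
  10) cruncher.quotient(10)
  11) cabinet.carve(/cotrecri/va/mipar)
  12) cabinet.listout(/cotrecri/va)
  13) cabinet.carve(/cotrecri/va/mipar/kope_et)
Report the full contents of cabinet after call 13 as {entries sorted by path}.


Answer: {cotrecri/, cotrecri/va/, cotrecri/va/mipar/, cotrecri/va/mipar/kope_et/, pu=ninoko, sutrudo=brorid}

Derivation:
% cruncher.accrue x='98'
= 98
% cabinet.carve p='/cotrecri/zora'
= ok
% cabinet.listout p='/cotrecri'
= [va/, zora/]
% cabinet.cull p='/cotrecri/zora'
= ok
% cruncher.accrue x='7'
= 105
% cruncher.accrue x='@prev'
= 210
% cabinet.listout p='/cotrecri/va'
= []
% cruncher.show
= 210
% cruncher.show
= 210
% cruncher.quotient x='10'
= 21
% cabinet.carve p='/cotrecri/va/mipar'
= ok
% cabinet.listout p='/cotrecri/va'
= [mipar/]
% cabinet.carve p='/cotrecri/va/mipar/kope_et'
= ok


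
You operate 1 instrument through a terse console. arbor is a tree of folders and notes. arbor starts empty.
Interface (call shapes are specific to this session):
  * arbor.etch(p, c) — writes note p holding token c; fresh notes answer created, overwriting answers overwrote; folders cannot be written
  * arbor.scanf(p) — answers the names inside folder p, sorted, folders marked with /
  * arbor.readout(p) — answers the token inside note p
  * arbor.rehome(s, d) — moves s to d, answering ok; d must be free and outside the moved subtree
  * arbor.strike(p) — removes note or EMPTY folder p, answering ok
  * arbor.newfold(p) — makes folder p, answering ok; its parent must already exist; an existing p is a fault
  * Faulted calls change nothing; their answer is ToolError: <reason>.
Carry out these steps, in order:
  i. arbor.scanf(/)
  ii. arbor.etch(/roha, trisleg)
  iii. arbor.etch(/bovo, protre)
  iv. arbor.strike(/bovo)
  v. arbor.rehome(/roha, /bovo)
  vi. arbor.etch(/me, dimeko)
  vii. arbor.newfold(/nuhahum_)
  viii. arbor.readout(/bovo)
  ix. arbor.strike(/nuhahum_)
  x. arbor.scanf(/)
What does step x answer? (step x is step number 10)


% arbor.scanf p=/
[out] []
% arbor.etch p=/roha c=trisleg
[out] created
% arbor.etch p=/bovo c=protre
[out] created
% arbor.strike p=/bovo
[out] ok
% arbor.rehome s=/roha d=/bovo
[out] ok
% arbor.etch p=/me c=dimeko
[out] created
% arbor.newfold p=/nuhahum_
[out] ok
% arbor.readout p=/bovo
[out] trisleg
% arbor.strike p=/nuhahum_
[out] ok
% arbor.scanf p=/
[out] [bovo, me]

Answer: [bovo, me]


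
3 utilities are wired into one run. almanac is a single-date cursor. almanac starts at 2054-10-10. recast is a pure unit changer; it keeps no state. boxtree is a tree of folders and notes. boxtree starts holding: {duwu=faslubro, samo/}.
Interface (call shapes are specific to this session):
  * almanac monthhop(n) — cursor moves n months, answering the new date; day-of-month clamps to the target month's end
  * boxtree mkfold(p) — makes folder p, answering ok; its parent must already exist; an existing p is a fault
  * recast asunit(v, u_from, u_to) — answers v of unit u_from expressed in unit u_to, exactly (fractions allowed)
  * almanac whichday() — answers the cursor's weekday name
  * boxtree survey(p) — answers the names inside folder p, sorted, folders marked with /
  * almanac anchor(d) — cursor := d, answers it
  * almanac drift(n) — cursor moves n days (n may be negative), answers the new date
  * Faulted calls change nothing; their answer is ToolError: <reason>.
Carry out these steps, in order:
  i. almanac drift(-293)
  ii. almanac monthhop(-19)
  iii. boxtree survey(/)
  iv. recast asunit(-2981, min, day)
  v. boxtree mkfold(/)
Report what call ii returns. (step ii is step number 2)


·→ almanac drift(n: -293)
·← 2053-12-21
·→ almanac monthhop(n: -19)
·← 2052-05-21
·→ boxtree survey(p: /)
·← [duwu, samo/]
·→ recast asunit(v: -2981, u_from: min, u_to: day)
·← -2981/1440
·→ boxtree mkfold(p: /)
·← ToolError: exists

Answer: 2052-05-21


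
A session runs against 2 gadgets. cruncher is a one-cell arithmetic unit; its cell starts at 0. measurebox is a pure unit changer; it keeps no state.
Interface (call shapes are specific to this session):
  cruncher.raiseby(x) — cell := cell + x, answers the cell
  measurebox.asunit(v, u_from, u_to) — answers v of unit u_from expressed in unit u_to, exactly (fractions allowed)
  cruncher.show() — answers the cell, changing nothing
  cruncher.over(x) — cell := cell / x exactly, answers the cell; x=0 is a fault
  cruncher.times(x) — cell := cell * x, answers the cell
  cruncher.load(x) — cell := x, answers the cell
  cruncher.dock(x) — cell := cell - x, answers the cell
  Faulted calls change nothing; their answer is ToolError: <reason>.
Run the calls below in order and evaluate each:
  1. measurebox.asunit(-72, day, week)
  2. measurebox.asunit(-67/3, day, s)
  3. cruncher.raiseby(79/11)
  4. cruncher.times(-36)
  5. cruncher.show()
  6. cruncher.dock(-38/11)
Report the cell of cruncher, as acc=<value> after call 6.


~$ measurebox.asunit -72 day week
  -72/7
~$ measurebox.asunit -67/3 day s
  -1929600
~$ cruncher.raiseby 79/11
  79/11
~$ cruncher.times -36
  -2844/11
~$ cruncher.show
  -2844/11
~$ cruncher.dock -38/11
  -2806/11

Answer: acc=-2806/11


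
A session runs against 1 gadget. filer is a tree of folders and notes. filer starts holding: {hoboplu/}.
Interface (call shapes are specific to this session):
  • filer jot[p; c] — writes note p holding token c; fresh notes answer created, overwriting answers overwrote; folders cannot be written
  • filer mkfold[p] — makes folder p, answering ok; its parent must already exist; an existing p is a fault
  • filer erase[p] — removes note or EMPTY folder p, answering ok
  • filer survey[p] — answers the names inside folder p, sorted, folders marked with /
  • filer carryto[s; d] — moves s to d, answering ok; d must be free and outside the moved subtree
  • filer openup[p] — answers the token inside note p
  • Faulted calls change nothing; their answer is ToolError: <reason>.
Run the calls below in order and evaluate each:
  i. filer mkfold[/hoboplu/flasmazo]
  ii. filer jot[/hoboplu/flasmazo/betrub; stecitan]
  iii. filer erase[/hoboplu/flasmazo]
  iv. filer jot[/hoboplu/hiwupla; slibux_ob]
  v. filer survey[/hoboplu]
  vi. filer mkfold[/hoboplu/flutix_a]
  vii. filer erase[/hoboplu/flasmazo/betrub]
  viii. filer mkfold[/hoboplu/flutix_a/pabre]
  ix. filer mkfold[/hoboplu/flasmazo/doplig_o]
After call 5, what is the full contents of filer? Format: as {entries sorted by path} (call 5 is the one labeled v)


! 1. filer mkfold(/hoboplu/flasmazo) == ok
! 2. filer jot(/hoboplu/flasmazo/betrub, stecitan) == created
! 3. filer erase(/hoboplu/flasmazo) == ToolError: not empty
! 4. filer jot(/hoboplu/hiwupla, slibux_ob) == created
! 5. filer survey(/hoboplu) == [flasmazo/, hiwupla]
! 6. filer mkfold(/hoboplu/flutix_a) == ok
! 7. filer erase(/hoboplu/flasmazo/betrub) == ok
! 8. filer mkfold(/hoboplu/flutix_a/pabre) == ok
! 9. filer mkfold(/hoboplu/flasmazo/doplig_o) == ok

Answer: {hoboplu/, hoboplu/flasmazo/, hoboplu/flasmazo/betrub=stecitan, hoboplu/hiwupla=slibux_ob}
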